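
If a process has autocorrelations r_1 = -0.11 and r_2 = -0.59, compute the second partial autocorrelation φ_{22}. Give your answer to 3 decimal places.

φ_{22} = (r_2 − r_1²) / (1 − r_1²)
r_1² = (-0.11)² = 0.0121
Numerator = -0.59 − 0.0121 = -0.6021; denominator = 1 − 0.0121 = 0.9879
φ_{22} = -0.6021 / 0.9879 = -0.609

-0.609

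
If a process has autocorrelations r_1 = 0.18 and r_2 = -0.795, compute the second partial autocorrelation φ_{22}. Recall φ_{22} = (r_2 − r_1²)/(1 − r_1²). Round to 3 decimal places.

φ_{22} = (r_2 − r_1²) / (1 − r_1²)
r_1² = (0.18)² = 0.0324
Numerator = -0.795 − 0.0324 = -0.8274; denominator = 1 − 0.0324 = 0.9676
φ_{22} = -0.8274 / 0.9676 = -0.855

-0.855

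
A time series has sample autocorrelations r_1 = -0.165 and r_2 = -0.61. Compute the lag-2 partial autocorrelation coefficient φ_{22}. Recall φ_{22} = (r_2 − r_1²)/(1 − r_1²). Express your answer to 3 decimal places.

-0.655

φ_{22} = (r_2 − r_1²) / (1 − r_1²)
r_1² = (-0.165)² = 0.027225
Numerator = -0.61 − 0.0272 = -0.6372; denominator = 1 − 0.0272 = 0.9728
φ_{22} = -0.6372 / 0.9728 = -0.655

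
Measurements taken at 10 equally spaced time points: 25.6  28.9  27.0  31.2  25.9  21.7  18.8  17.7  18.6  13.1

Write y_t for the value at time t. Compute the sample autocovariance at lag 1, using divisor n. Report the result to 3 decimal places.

18.720

Mean ȳ = (25.6 + 28.9 + 27.0 + 31.2 + 25.9 + 21.7 + 18.8 + 17.7 + 18.6 + 13.1)/10 = 22.8500
Σ_{t=1}^{9}(y_t−ȳ)(y_{t+1}−ȳ) = 187.1975
γ_1 = 187.1975 / 10 = 18.720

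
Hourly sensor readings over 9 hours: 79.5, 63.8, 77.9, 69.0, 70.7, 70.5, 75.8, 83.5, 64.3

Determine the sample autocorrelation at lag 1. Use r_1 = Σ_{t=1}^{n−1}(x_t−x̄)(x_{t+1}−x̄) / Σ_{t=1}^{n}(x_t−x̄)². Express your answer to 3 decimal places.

-0.480

Mean x̄ = (79.5 + 63.8 + 77.9 + 69.0 + 70.7 + 70.5 + 75.8 + 83.5 + 64.3)/9 = 72.7778
Numerator Σ_{t=1}^{8}(x_t−x̄)(x_{t+1}−x̄) = -178.4849
Denominator Σ(x_t−x̄)² = 371.7756
r_1 = -178.4849 / 371.7756 = -0.480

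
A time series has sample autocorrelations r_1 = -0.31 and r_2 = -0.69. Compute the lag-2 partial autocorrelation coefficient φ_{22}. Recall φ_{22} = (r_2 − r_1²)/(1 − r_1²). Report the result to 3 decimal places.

φ_{22} = (r_2 − r_1²) / (1 − r_1²)
r_1² = (-0.31)² = 0.0961
Numerator = -0.69 − 0.0961 = -0.7861; denominator = 1 − 0.0961 = 0.9039
φ_{22} = -0.7861 / 0.9039 = -0.870

-0.870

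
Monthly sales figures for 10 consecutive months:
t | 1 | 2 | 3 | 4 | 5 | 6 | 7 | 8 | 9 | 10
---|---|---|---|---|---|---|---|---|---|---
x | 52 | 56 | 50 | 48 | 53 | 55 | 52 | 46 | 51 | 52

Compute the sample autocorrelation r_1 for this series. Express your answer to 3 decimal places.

0.028

Mean x̄ = (52 + 56 + 50 + 48 + 53 + 55 + 52 + 46 + 51 + 52)/10 = 51.5000
Numerator Σ_{t=1}^{9}(x_t−x̄)(x_{t+1}−x̄) = 2.2500
Denominator Σ(x_t−x̄)² = 80.5000
r_1 = 2.2500 / 80.5000 = 0.028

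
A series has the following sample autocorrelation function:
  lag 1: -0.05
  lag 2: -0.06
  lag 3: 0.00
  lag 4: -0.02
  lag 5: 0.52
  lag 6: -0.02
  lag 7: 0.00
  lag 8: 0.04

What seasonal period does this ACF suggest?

The largest autocorrelation is r_5 = 0.52; the remaining lags stay at or below 0.04.
The dominant spike at lag 5 indicates a seasonal period of 5.

5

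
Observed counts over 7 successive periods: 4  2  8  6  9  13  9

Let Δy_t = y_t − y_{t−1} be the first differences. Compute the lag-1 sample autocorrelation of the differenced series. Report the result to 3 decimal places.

-0.543

First differences Δy: -2, 6, -2, 3, 4, -4
Mean of differences = 0.8333
Numerator Σ(Δy_t−Δȳ)(Δy_{t+1}−Δȳ) = -43.8611
Denominator Σ(Δy_t−Δȳ)² = 80.8333
r_1(Δy) = -43.8611 / 80.8333 = -0.543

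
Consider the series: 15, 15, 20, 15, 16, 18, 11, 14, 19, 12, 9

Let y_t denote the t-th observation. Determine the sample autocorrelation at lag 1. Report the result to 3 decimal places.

-0.023

Mean ȳ = (15 + 15 + 20 + 15 + 16 + 18 + 11 + 14 + 19 + 12 + 9)/11 = 14.9091
Numerator Σ_{t=1}^{10}(y_t−ȳ)(y_{t+1}−ȳ) = -2.5537
Denominator Σ(y_t−ȳ)² = 112.9091
r_1 = -2.5537 / 112.9091 = -0.023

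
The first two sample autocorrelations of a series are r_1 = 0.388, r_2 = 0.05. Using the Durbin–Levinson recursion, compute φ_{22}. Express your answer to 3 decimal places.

-0.118

φ_{22} = (r_2 − r_1²) / (1 − r_1²)
r_1² = (0.388)² = 0.150544
Numerator = 0.05 − 0.1505 = -0.1005; denominator = 1 − 0.1505 = 0.8495
φ_{22} = -0.1005 / 0.8495 = -0.118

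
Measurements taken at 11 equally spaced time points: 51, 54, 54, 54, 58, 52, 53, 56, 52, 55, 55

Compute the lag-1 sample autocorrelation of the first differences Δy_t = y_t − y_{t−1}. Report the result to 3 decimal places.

-0.546

First differences Δy: 3, 0, 0, 4, -6, 1, 3, -4, 3, 0
Mean of differences = 0.4000
Numerator Σ(Δy_t−Δȳ)(Δy_{t+1}−Δȳ) = -51.5600
Denominator Σ(Δy_t−Δȳ)² = 94.4000
r_1(Δy) = -51.5600 / 94.4000 = -0.546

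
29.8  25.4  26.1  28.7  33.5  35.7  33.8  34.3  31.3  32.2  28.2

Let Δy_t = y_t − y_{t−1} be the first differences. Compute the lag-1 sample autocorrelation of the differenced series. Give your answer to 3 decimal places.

First differences Δy: -4.4, 0.7, 2.6, 4.8, 2.2, -1.9, 0.5, -3.0, 0.9, -4.0
Mean of differences = -0.1600
Numerator Σ(Δy_t−Δȳ)(Δy_{t+1}−Δȳ) = 9.9124
Denominator Σ(Δy_t−Δȳ)² = 83.9040
r_1(Δy) = 9.9124 / 83.9040 = 0.118

0.118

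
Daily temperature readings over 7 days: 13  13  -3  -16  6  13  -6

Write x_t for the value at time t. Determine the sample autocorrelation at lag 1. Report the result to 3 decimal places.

Mean x̄ = (13 + 13 − 3 − 16 + 6 + 13 − 6)/7 = 2.8571
Deviations from mean: 10.1429, 10.1429, -5.8571, -18.8571, 3.1429, 10.1429, -8.8571
Σ(x_t−x̄)(x_{t+1}−x̄) = (102.8776) + (-59.4082) + (110.4490) + (-59.2653) + (31.8776) + (-89.8367) = 36.6939
Denominator Σ(x_t−x̄)² = 786.8571
r_1 = 36.6939 / 786.8571 = 0.047

0.047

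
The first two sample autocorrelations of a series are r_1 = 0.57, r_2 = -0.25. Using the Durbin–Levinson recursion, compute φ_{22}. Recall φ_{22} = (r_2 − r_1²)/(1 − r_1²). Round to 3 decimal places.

φ_{22} = (r_2 − r_1²) / (1 − r_1²)
r_1² = (0.57)² = 0.3249
Numerator = -0.25 − 0.3249 = -0.5749; denominator = 1 − 0.3249 = 0.6751
φ_{22} = -0.5749 / 0.6751 = -0.852

-0.852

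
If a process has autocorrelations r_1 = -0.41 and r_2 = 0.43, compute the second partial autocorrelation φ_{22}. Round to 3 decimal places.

φ_{22} = (r_2 − r_1²) / (1 − r_1²)
r_1² = (-0.41)² = 0.1681
Numerator = 0.43 − 0.1681 = 0.2619; denominator = 1 − 0.1681 = 0.8319
φ_{22} = 0.2619 / 0.8319 = 0.315

0.315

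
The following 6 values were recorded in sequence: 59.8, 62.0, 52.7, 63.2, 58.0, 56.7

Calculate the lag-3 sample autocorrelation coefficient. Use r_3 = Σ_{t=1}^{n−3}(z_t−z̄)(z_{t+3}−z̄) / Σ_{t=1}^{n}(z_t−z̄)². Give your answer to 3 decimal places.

Mean z̄ = (59.8 + 62.0 + 52.7 + 63.2 + 58.0 + 56.7)/6 = 58.7333
Deviations from mean: 1.0667, 3.2667, -6.0333, 4.4667, -0.7333, -2.0333
Σ(z_t−z̄)(z_{t+3}−z̄) = (4.7644) + (-2.3956) + (12.2678) = 14.6367
Denominator Σ(z_t−z̄)² = 72.8333
r_3 = 14.6367 / 72.8333 = 0.201

0.201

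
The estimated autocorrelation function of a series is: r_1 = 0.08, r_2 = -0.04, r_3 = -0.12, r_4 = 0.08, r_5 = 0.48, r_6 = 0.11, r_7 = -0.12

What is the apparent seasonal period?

5

The largest autocorrelation is r_5 = 0.48; the remaining lags stay at or below 0.11.
The dominant spike at lag 5 indicates a seasonal period of 5.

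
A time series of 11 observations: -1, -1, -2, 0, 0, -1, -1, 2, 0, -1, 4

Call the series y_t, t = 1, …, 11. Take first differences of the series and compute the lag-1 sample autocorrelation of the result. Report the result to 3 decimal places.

-0.265

First differences Δy: 0, -1, 2, 0, -1, 0, 3, -2, -1, 5
Mean of differences = 0.5000
Numerator Σ(Δy_t−Δȳ)(Δy_{t+1}−Δȳ) = -11.2500
Denominator Σ(Δy_t−Δȳ)² = 42.5000
r_1(Δy) = -11.2500 / 42.5000 = -0.265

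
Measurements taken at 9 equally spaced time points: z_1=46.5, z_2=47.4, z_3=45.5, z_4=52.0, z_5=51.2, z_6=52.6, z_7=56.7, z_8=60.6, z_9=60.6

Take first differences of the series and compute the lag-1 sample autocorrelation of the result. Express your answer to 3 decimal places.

First differences Δz: 0.9, -1.9, 6.5, -0.8, 1.4, 4.1, 3.9, 0.0
Mean of differences = 1.7625
Numerator Σ(Δz_t−Δz̄)(Δz_{t+1}−Δz̄) = -25.0214
Denominator Σ(Δz_t−Δz̄)² = 56.4388
r_1(Δz) = -25.0214 / 56.4388 = -0.443

-0.443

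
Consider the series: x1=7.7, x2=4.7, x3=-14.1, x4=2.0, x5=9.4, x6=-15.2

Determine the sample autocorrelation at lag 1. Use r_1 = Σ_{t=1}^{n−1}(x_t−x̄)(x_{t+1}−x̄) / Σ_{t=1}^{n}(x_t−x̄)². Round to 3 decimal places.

Mean x̄ = (7.7 + 4.7 − 14.1 + 2.0 + 9.4 − 15.2)/6 = -0.9167
Numerator Σ_{t=1}^{5}(x_t−x̄)(x_{t+1}−x̄) = -181.3669
Denominator Σ(x_t−x̄)² = 598.5483
r_1 = -181.3669 / 598.5483 = -0.303

-0.303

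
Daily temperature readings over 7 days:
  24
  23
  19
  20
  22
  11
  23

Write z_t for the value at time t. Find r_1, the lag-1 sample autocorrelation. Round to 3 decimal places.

Mean z̄ = (24 + 23 + 19 + 20 + 22 + 11 + 23)/7 = 20.2857
Deviations from mean: 3.7143, 2.7143, -1.2857, -0.2857, 1.7143, -9.2857, 2.7143
Σ(z_t−z̄)(z_{t+1}−z̄) = (10.0816) + (-3.4898) + (0.3673) + (-0.4898) + (-15.9184) + (-25.2041) = -34.6531
Denominator Σ(z_t−z̄)² = 119.4286
r_1 = -34.6531 / 119.4286 = -0.290

-0.290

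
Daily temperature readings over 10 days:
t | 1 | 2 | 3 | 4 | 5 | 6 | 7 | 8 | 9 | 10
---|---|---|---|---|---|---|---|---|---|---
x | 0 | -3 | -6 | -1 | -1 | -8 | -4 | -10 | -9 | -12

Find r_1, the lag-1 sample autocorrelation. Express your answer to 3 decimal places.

0.293

Mean x̄ = (0 − 3 − 6 − 1 − 1 − 8 − 4 − 10 − 9 − 12)/10 = -5.4000
Numerator Σ_{t=1}^{9}(x_t−x̄)(x_{t+1}−x̄) = 47.0400
Denominator Σ(x_t−x̄)² = 160.4000
r_1 = 47.0400 / 160.4000 = 0.293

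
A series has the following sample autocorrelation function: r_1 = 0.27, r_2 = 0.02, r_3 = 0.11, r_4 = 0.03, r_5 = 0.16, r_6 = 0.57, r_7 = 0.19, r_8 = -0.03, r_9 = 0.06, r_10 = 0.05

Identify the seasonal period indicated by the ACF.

The largest autocorrelation is r_6 = 0.57; the remaining lags stay at or below 0.27. The elevated value at lag 1 (0.27), dropping to 0.02 at lag 2, reflects decaying short-term dependence rather than seasonality.
The dominant spike at lag 6 indicates a seasonal period of 6.

6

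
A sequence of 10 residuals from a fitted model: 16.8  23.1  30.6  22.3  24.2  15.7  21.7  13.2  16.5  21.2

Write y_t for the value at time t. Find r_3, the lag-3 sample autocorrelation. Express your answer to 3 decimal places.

Mean ȳ = (16.8 + 23.1 + 30.6 + 22.3 + 24.2 + 15.7 + 21.7 + 13.2 + 16.5 + 21.2)/10 = 20.5300
Σ(y_t−ȳ)(y_{t+3}−ȳ) = (-6.6021) + (9.4319) + (-48.6381) + (2.0709) + (-26.9011) + (19.4649) + (0.7839) = -50.3897
Denominator Σ(y_t−ȳ)² = 233.6410
r_3 = -50.3897 / 233.6410 = -0.216

-0.216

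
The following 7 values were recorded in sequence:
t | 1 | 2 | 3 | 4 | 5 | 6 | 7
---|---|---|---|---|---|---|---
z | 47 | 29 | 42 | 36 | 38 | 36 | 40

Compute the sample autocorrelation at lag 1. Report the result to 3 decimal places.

Mean z̄ = (47 + 29 + 42 + 36 + 38 + 36 + 40)/7 = 38.2857
Deviations from mean: 8.7143, -9.2857, 3.7143, -2.2857, -0.2857, -2.2857, 1.7143
Σ(z_t−z̄)(z_{t+1}−z̄) = (-80.9184) + (-34.4898) + (-8.4898) + (0.6531) + (0.6531) + (-3.9184) = -126.5102
Denominator Σ(z_t−z̄)² = 189.4286
r_1 = -126.5102 / 189.4286 = -0.668

-0.668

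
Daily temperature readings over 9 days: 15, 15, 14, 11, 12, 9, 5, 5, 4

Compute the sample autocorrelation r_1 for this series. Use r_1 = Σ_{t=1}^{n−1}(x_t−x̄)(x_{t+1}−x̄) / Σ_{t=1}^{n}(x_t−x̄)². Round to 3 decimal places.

Mean x̄ = (15 + 15 + 14 + 11 + 12 + 9 + 5 + 5 + 4)/9 = 10.0000
Numerator Σ_{t=1}^{8}(x_t−x̄)(x_{t+1}−x̄) = 109.0000
Denominator Σ(x_t−x̄)² = 158.0000
r_1 = 109.0000 / 158.0000 = 0.690

0.690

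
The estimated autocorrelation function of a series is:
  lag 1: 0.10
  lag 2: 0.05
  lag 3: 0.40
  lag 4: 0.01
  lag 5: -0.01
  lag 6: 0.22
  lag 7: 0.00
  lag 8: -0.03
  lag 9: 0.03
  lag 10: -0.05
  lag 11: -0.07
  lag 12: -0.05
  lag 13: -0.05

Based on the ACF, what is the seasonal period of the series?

The largest autocorrelation is r_3 = 0.40, with a weaker echo at lag 6 (0.22); the remaining lags stay at or below 0.10.
The dominant spike at lag 3 indicates a seasonal period of 3.

3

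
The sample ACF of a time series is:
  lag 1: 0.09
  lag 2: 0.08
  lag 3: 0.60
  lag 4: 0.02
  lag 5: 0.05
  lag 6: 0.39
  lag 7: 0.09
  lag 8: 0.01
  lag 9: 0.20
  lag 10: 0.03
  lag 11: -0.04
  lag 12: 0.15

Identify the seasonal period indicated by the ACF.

The largest autocorrelation is r_3 = 0.60, with weaker echoes at lags 6 (0.39), 9 (0.20) and 12 (0.15); the remaining lags stay at or below 0.09.
The dominant spike at lag 3 indicates a seasonal period of 3.

3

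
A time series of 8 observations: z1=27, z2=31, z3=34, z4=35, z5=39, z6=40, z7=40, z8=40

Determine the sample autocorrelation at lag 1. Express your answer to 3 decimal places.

0.589

Mean z̄ = (27 + 31 + 34 + 35 + 39 + 40 + 40 + 40)/8 = 35.7500
Deviations from mean: -8.7500, -4.7500, -1.7500, -0.7500, 3.2500, 4.2500, 4.2500, 4.2500
Numerator Σ_{t=1}^{7}(z_t−z̄)(z_{t+1}−z̄) = 98.6875
Denominator Σ(z_t−z̄)² = 167.5000
r_1 = 98.6875 / 167.5000 = 0.589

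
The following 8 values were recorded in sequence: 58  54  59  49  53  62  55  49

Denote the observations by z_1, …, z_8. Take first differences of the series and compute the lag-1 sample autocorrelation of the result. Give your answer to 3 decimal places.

First differences Δz: -4, 5, -10, 4, 9, -7, -6
Mean of differences = -1.2857
Numerator Σ(Δz_t−Δz̄)(Δz_{t+1}−Δz̄) = -95.3673
Denominator Σ(Δz_t−Δz̄)² = 311.4286
r_1(Δz) = -95.3673 / 311.4286 = -0.306

-0.306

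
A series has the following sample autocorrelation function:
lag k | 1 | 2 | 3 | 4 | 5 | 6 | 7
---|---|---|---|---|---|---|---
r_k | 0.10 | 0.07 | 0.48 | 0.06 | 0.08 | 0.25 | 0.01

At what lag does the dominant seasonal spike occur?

3

The largest autocorrelation is r_3 = 0.48, with a weaker echo at lag 6 (0.25); the remaining lags stay at or below 0.10.
The dominant spike at lag 3 indicates a seasonal period of 3.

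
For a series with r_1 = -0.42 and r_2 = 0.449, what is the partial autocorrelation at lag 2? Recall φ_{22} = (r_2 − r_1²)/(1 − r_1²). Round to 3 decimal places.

φ_{22} = (r_2 − r_1²) / (1 − r_1²)
r_1² = (-0.42)² = 0.1764
Numerator = 0.449 − 0.1764 = 0.2726; denominator = 1 − 0.1764 = 0.8236
φ_{22} = 0.2726 / 0.8236 = 0.331

0.331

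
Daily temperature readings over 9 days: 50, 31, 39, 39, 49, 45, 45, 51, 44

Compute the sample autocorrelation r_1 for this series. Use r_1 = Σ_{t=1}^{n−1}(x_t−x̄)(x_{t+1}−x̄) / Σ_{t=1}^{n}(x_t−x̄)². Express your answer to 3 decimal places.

-0.009

Mean x̄ = (50 + 31 + 39 + 39 + 49 + 45 + 45 + 51 + 44)/9 = 43.6667
Numerator Σ_{t=1}^{8}(x_t−x̄)(x_{t+1}−x̄) = -3.1111
Denominator Σ(x_t−x̄)² = 330.0000
r_1 = -3.1111 / 330.0000 = -0.009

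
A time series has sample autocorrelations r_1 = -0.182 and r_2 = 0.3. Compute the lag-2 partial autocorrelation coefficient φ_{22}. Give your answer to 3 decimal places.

φ_{22} = (r_2 − r_1²) / (1 − r_1²)
r_1² = (-0.182)² = 0.033124
Numerator = 0.3 − 0.0331 = 0.2669; denominator = 1 − 0.0331 = 0.9669
φ_{22} = 0.2669 / 0.9669 = 0.276

0.276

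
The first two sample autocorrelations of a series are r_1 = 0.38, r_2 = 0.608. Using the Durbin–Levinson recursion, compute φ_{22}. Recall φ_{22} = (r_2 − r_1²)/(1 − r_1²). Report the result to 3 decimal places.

φ_{22} = (r_2 − r_1²) / (1 − r_1²)
r_1² = (0.38)² = 0.1444
Numerator = 0.608 − 0.1444 = 0.4636; denominator = 1 − 0.1444 = 0.8556
φ_{22} = 0.4636 / 0.8556 = 0.542

0.542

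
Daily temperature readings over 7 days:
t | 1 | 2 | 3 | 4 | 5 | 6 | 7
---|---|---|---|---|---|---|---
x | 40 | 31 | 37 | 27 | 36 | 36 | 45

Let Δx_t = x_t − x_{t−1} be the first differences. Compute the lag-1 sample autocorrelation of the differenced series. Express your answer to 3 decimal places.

First differences Δx: -9, 6, -10, 9, 0, 9
Mean of differences = 0.8333
Numerator Σ(Δx_t−Δx̄)(Δx_{t+1}−Δx̄) = -208.8611
Denominator Σ(Δx_t−Δx̄)² = 374.8333
r_1(Δx) = -208.8611 / 374.8333 = -0.557

-0.557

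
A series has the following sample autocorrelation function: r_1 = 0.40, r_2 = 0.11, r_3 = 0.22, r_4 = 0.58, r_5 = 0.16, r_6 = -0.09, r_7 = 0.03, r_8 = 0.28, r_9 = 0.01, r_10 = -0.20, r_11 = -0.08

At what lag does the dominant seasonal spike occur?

4

The largest autocorrelation is r_4 = 0.58; the remaining lags stay at or below 0.40. The elevated value at lag 1 (0.40), dropping to 0.11 at lag 2, reflects decaying short-term dependence rather than seasonality.
The dominant spike at lag 4 indicates a seasonal period of 4.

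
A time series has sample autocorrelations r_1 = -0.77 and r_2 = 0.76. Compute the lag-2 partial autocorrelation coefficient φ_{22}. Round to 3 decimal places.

0.410

φ_{22} = (r_2 − r_1²) / (1 − r_1²)
r_1² = (-0.77)² = 0.5929
Numerator = 0.76 − 0.5929 = 0.1671; denominator = 1 − 0.5929 = 0.4071
φ_{22} = 0.1671 / 0.4071 = 0.410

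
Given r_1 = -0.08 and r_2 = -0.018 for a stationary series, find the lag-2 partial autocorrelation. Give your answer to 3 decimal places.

-0.025

φ_{22} = (r_2 − r_1²) / (1 − r_1²)
r_1² = (-0.08)² = 0.0064
Numerator = -0.018 − 0.0064 = -0.0244; denominator = 1 − 0.0064 = 0.9936
φ_{22} = -0.0244 / 0.9936 = -0.025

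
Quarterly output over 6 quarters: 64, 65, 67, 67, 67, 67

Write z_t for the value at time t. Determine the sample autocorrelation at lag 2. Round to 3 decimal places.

Mean z̄ = (64 + 65 + 67 + 67 + 67 + 67)/6 = 66.1667
Deviations from mean: -2.1667, -1.1667, 0.8333, 0.8333, 0.8333, 0.8333
Σ(z_t−z̄)(z_{t+2}−z̄) = (-1.8056) + (-0.9722) + (0.6944) + (0.6944) = -1.3889
Denominator Σ(z_t−z̄)² = 8.8333
r_2 = -1.3889 / 8.8333 = -0.157

-0.157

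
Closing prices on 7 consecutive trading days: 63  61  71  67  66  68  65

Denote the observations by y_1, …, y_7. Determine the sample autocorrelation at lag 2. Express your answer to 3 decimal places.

Mean ȳ = (63 + 61 + 71 + 67 + 66 + 68 + 65)/7 = 65.8571
Deviations from mean: -2.8571, -4.8571, 5.1429, 1.1429, 0.1429, 2.1429, -0.8571
Numerator Σ_{t=1}^{5}(y_t−ȳ)(y_{t+2}−ȳ) = -17.1837
Denominator Σ(y_t−ȳ)² = 64.8571
r_2 = -17.1837 / 64.8571 = -0.265

-0.265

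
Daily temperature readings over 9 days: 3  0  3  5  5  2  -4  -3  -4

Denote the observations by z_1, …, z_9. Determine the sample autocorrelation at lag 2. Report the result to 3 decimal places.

0.132

Mean z̄ = (3 + 0 + 3 + 5 + 5 + 2 − 4 − 3 − 4)/9 = 0.7778
Σ(z_t−z̄)(z_{t+2}−z̄) = (4.9383) + (-3.2840) + (9.3827) + (5.1605) + (-20.1728) + (-4.6173) + (22.8272) = 14.2346
Denominator Σ(z_t−z̄)² = 107.5556
r_2 = 14.2346 / 107.5556 = 0.132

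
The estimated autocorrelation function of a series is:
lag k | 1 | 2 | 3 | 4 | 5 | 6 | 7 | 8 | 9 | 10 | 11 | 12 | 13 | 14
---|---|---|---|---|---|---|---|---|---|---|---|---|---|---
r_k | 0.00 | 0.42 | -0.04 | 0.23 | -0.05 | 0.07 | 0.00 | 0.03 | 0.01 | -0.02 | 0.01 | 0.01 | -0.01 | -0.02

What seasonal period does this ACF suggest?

The largest autocorrelation is r_2 = 0.42, with a weaker echo at lag 4 (0.23); the remaining lags stay at or below 0.07.
The dominant spike at lag 2 indicates a seasonal period of 2.

2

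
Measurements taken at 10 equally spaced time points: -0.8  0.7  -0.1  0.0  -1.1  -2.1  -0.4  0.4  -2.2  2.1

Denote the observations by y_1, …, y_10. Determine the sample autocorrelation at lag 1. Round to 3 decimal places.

-0.327

Mean ȳ = (-0.8 + 0.7 − 0.1 + 0.0 − 1.1 − 2.1 − 0.4 + 0.4 − 2.2 + 2.1)/10 = -0.3500
Numerator Σ_{t=1}^{9}(y_t−ȳ)(y_{t+1}−ȳ) = -4.9425
Denominator Σ(y_t−ȳ)² = 15.1050
r_1 = -4.9425 / 15.1050 = -0.327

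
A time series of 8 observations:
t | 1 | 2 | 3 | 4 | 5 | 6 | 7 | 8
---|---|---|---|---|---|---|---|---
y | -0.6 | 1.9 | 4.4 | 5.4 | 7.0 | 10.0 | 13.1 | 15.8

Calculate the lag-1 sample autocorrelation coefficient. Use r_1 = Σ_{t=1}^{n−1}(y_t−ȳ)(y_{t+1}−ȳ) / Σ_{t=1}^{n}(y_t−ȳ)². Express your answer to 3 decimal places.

Mean ȳ = (-0.6 + 1.9 + 4.4 + 5.4 + 7.0 + 10.0 + 13.1 + 15.8)/8 = 7.1250
Deviations from mean: -7.7250, -5.2250, -2.7250, -1.7250, -0.1250, 2.8750, 5.9750, 8.6750
Σ(y_t−ȳ)(y_{t+1}−ȳ) = (40.3631) + (14.2381) + (4.7006) + (0.2156) + (-0.3594) + (17.1781) + (51.8331) = 128.1694
Denominator Σ(y_t−ȳ)² = 216.6150
r_1 = 128.1694 / 216.6150 = 0.592

0.592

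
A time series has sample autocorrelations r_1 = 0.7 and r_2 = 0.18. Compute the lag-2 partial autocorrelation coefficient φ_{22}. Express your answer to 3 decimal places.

φ_{22} = (r_2 − r_1²) / (1 − r_1²)
r_1² = (0.7)² = 0.49
Numerator = 0.18 − 0.4900 = -0.3100; denominator = 1 − 0.4900 = 0.5100
φ_{22} = -0.3100 / 0.5100 = -0.608

-0.608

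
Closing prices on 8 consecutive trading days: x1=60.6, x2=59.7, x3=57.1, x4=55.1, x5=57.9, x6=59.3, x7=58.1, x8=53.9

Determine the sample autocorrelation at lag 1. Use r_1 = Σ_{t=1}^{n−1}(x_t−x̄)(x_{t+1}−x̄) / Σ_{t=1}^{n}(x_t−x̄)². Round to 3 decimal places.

Mean x̄ = (60.6 + 59.7 + 57.1 + 55.1 + 57.9 + 59.3 + 58.1 + 53.9)/8 = 57.7125
Deviations from mean: 2.8875, 1.9875, -0.6125, -2.6125, 0.1875, 1.5875, 0.3875, -3.8125
Σ(x_t−x̄)(x_{t+1}−x̄) = (5.7389) + (-1.2173) + (1.6002) + (-0.4898) + (0.2977) + (0.6152) + (-1.4773) = 5.0673
Denominator Σ(x_t−x̄)² = 36.7288
r_1 = 5.0673 / 36.7288 = 0.138

0.138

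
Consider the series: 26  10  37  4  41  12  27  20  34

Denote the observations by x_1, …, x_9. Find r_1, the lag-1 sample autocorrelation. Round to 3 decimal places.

-0.840

Mean x̄ = (26 + 10 + 37 + 4 + 41 + 12 + 27 + 20 + 34)/9 = 23.4444
Numerator Σ_{t=1}^{8}(x_t−x̄)(x_{t+1}−x̄) = -1111.7531
Denominator Σ(x_t−x̄)² = 1324.2222
r_1 = -1111.7531 / 1324.2222 = -0.840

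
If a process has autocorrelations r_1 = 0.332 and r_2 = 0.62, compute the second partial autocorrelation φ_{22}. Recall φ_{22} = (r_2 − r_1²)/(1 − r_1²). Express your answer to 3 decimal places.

φ_{22} = (r_2 − r_1²) / (1 − r_1²)
r_1² = (0.332)² = 0.110224
Numerator = 0.62 − 0.1102 = 0.5098; denominator = 1 − 0.1102 = 0.8898
φ_{22} = 0.5098 / 0.8898 = 0.573

0.573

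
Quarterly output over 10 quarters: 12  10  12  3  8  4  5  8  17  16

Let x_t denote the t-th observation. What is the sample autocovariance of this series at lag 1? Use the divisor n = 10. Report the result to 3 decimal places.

Mean x̄ = (12 + 10 + 12 + 3 + 8 + 4 + 5 + 8 + 17 + 16)/10 = 9.5000
Σ_{t=1}^{9}(x_t−x̄)(x_{t+1}−x̄) = 73.2500
γ_1 = 73.2500 / 10 = 7.325

7.325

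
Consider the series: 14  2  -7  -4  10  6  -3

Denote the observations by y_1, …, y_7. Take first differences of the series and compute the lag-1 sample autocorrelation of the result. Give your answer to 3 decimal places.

First differences Δy: -12, -9, 3, 14, -4, -9
Mean of differences = -2.8333
Numerator Σ(Δy_t−Δȳ)(Δy_{t+1}−Δȳ) = 106.3056
Denominator Σ(Δy_t−Δȳ)² = 478.8333
r_1(Δy) = 106.3056 / 478.8333 = 0.222

0.222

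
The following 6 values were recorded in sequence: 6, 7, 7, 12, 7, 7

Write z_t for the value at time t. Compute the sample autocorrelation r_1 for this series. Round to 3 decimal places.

-0.162

Mean z̄ = (6 + 7 + 7 + 12 + 7 + 7)/6 = 7.6667
Deviations from mean: -1.6667, -0.6667, -0.6667, 4.3333, -0.6667, -0.6667
Σ(z_t−z̄)(z_{t+1}−z̄) = (1.1111) + (0.4444) + (-2.8889) + (-2.8889) + (0.4444) = -3.7778
Denominator Σ(z_t−z̄)² = 23.3333
r_1 = -3.7778 / 23.3333 = -0.162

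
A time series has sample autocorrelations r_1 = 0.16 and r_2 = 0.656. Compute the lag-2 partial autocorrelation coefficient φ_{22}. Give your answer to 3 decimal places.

φ_{22} = (r_2 − r_1²) / (1 − r_1²)
r_1² = (0.16)² = 0.0256
Numerator = 0.656 − 0.0256 = 0.6304; denominator = 1 − 0.0256 = 0.9744
φ_{22} = 0.6304 / 0.9744 = 0.647

0.647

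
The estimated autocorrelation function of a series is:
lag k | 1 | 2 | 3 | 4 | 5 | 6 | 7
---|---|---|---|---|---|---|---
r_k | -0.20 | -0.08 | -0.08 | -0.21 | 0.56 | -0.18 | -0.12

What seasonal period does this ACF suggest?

The largest autocorrelation is r_5 = 0.56; the remaining lags stay at or below -0.08.
The dominant spike at lag 5 indicates a seasonal period of 5.

5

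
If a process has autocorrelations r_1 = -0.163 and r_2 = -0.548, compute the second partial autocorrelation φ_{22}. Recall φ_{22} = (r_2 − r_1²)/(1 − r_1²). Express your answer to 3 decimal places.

-0.590

φ_{22} = (r_2 − r_1²) / (1 − r_1²)
r_1² = (-0.163)² = 0.026569
Numerator = -0.548 − 0.0266 = -0.5746; denominator = 1 − 0.0266 = 0.9734
φ_{22} = -0.5746 / 0.9734 = -0.590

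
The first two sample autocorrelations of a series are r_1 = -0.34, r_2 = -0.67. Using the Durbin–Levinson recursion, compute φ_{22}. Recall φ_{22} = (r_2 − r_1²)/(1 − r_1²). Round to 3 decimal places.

-0.888

φ_{22} = (r_2 − r_1²) / (1 − r_1²)
r_1² = (-0.34)² = 0.1156
Numerator = -0.67 − 0.1156 = -0.7856; denominator = 1 − 0.1156 = 0.8844
φ_{22} = -0.7856 / 0.8844 = -0.888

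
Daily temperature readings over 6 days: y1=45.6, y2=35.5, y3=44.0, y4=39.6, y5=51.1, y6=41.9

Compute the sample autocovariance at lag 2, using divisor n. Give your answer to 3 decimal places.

6.636

Mean ȳ = (45.6 + 35.5 + 44.0 + 39.6 + 51.1 + 41.9)/6 = 42.9500
Deviations: 2.6500, -7.4500, 1.0500, -3.3500, 8.1500, -1.0500
Σ_{t=1}^{4}(y_t−ȳ)(y_{t+2}−ȳ) = 39.8150
γ_2 = 39.8150 / 6 = 6.636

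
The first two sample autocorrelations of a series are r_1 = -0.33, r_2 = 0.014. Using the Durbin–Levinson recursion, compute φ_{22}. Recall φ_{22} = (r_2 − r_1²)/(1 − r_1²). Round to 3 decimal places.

-0.106

φ_{22} = (r_2 − r_1²) / (1 − r_1²)
r_1² = (-0.33)² = 0.1089
Numerator = 0.014 − 0.1089 = -0.0949; denominator = 1 − 0.1089 = 0.8911
φ_{22} = -0.0949 / 0.8911 = -0.106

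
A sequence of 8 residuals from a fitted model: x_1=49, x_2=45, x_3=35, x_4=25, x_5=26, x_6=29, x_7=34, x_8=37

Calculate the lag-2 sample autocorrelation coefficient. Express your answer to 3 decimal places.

-0.083

Mean x̄ = (49 + 45 + 35 + 25 + 26 + 29 + 34 + 37)/8 = 35.0000
Numerator Σ_{t=1}^{6}(x_t−x̄)(x_{t+2}−x̄) = -43.0000
Denominator Σ(x_t−x̄)² = 518.0000
r_2 = -43.0000 / 518.0000 = -0.083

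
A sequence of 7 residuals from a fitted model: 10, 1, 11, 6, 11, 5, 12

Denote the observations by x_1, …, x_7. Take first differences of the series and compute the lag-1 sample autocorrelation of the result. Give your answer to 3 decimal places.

First differences Δx: -9, 10, -5, 5, -6, 7
Mean of differences = 0.3333
Numerator Σ(Δx_t−Δx̄)(Δx_{t+1}−Δx̄) = -238.4444
Denominator Σ(Δx_t−Δx̄)² = 315.3333
r_1(Δx) = -238.4444 / 315.3333 = -0.756

-0.756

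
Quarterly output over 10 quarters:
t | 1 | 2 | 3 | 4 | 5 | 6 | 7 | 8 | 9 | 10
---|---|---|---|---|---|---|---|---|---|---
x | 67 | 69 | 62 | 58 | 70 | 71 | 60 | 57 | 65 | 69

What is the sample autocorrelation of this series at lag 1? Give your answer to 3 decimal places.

0.084

Mean x̄ = (67 + 69 + 62 + 58 + 70 + 71 + 60 + 57 + 65 + 69)/10 = 64.8000
Numerator Σ_{t=1}^{9}(x_t−x̄)(x_{t+1}−x̄) = 20.3600
Denominator Σ(x_t−x̄)² = 243.6000
r_1 = 20.3600 / 243.6000 = 0.084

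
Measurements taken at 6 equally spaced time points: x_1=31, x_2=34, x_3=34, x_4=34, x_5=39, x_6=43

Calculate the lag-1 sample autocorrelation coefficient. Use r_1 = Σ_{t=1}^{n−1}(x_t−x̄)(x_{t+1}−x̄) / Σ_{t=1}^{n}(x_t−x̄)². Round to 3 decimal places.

0.342

Mean x̄ = (31 + 34 + 34 + 34 + 39 + 43)/6 = 35.8333
Deviations from mean: -4.8333, -1.8333, -1.8333, -1.8333, 3.1667, 7.1667
Numerator Σ_{t=1}^{5}(x_t−x̄)(x_{t+1}−x̄) = 32.4722
Denominator Σ(x_t−x̄)² = 94.8333
r_1 = 32.4722 / 94.8333 = 0.342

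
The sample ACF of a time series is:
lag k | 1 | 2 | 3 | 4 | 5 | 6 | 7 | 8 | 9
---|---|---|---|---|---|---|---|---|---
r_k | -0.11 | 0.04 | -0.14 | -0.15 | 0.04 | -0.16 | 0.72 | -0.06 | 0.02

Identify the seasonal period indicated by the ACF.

The largest autocorrelation is r_7 = 0.72; the remaining lags stay at or below 0.04.
The dominant spike at lag 7 indicates a seasonal period of 7.

7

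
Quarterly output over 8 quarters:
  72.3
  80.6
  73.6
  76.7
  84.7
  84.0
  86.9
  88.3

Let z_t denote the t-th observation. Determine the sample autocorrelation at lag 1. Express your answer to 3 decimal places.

Mean z̄ = (72.3 + 80.6 + 73.6 + 76.7 + 84.7 + 84.0 + 86.9 + 88.3)/8 = 80.8875
Deviations from mean: -8.5875, -0.2875, -7.2875, -4.1875, 3.8125, 3.1125, 6.0125, 7.4125
Σ(z_t−z̄)(z_{t+1}−z̄) = (2.4689) + (2.0952) + (30.5164) + (-15.9648) + (11.8664) + (18.7139) + (44.5677) = 94.2636
Denominator Σ(z_t−z̄)² = 259.7888
r_1 = 94.2636 / 259.7888 = 0.363

0.363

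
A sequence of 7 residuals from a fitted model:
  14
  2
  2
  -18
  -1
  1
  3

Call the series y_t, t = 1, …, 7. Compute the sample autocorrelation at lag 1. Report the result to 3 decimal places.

Mean ȳ = (14 + 2 + 2 − 18 − 1 + 1 + 3)/7 = 0.4286
Σ(y_t−ȳ)(y_{t+1}−ȳ) = (21.3265) + (2.4694) + (-28.9592) + (26.3265) + (-0.8163) + (1.4694) = 21.8163
Denominator Σ(y_t−ȳ)² = 537.7143
r_1 = 21.8163 / 537.7143 = 0.041

0.041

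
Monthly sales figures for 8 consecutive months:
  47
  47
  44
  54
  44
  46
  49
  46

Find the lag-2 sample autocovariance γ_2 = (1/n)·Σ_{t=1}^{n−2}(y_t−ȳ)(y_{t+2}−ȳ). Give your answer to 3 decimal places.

-0.379

Mean ȳ = (47 + 47 + 44 + 54 + 44 + 46 + 49 + 46)/8 = 47.1250
Deviations: -0.1250, -0.1250, -3.1250, 6.8750, -3.1250, -1.1250, 1.8750, -1.1250
Σ_{t=1}^{6}(y_t−ȳ)(y_{t+2}−ȳ) = -3.0313
γ_2 = -3.0313 / 8 = -0.379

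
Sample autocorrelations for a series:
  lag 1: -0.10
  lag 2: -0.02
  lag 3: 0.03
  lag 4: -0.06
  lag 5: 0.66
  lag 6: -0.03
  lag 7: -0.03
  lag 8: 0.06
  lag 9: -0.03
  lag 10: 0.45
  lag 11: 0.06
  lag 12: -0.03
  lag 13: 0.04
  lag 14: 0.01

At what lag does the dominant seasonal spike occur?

The largest autocorrelation is r_5 = 0.66, with a weaker echo at lag 10 (0.45); the remaining lags stay at or below 0.06.
The dominant spike at lag 5 indicates a seasonal period of 5.

5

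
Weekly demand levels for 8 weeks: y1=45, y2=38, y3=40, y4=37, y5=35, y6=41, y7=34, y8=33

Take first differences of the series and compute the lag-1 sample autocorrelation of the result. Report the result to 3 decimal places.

First differences Δy: -7, 2, -3, -2, 6, -7, -1
Mean of differences = -1.7143
Numerator Σ(Δy_t−Δȳ)(Δy_{t+1}−Δȳ) = -70.7959
Denominator Σ(Δy_t−Δȳ)² = 131.4286
r_1(Δy) = -70.7959 / 131.4286 = -0.539

-0.539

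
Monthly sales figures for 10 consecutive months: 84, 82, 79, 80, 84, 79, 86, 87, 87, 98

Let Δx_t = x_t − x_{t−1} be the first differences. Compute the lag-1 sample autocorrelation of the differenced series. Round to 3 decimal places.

-0.251

First differences Δx: -2, -3, 1, 4, -5, 7, 1, 0, 11
Mean of differences = 1.5556
Numerator Σ(Δx_t−Δx̄)(Δx_{t+1}−Δx̄) = -51.1975
Denominator Σ(Δx_t−Δx̄)² = 204.2222
r_1(Δx) = -51.1975 / 204.2222 = -0.251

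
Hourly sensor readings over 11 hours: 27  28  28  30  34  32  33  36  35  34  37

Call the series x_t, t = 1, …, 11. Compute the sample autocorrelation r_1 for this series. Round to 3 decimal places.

0.599

Mean x̄ = (27 + 28 + 28 + 30 + 34 + 32 + 33 + 36 + 35 + 34 + 37)/11 = 32.1818
Numerator Σ_{t=1}^{10}(x_t−x̄)(x_{t+1}−x̄) = 71.6033
Denominator Σ(x_t−x̄)² = 119.6364
r_1 = 71.6033 / 119.6364 = 0.599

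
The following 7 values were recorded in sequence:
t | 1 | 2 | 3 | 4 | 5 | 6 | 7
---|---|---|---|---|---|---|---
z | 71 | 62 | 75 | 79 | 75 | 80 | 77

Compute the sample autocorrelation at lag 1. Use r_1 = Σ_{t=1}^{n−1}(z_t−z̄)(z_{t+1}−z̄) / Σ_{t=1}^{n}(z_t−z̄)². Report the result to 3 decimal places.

0.257

Mean z̄ = (71 + 62 + 75 + 79 + 75 + 80 + 77)/7 = 74.1429
Deviations from mean: -3.1429, -12.1429, 0.8571, 4.8571, 0.8571, 5.8571, 2.8571
Σ(z_t−z̄)(z_{t+1}−z̄) = (38.1633) + (-10.4082) + (4.1633) + (4.1633) + (5.0204) + (16.7347) = 57.8367
Denominator Σ(z_t−z̄)² = 224.8571
r_1 = 57.8367 / 224.8571 = 0.257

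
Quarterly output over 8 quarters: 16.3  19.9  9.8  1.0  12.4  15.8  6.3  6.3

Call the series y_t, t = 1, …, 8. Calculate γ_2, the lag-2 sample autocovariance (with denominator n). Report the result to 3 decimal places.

-21.788

Mean ȳ = (16.3 + 19.9 + 9.8 + 1.0 + 12.4 + 15.8 + 6.3 + 6.3)/8 = 10.9750
Σ_{t=1}^{6}(y_t−ȳ)(y_{t+2}−ȳ) = -174.3063
γ_2 = -174.3063 / 8 = -21.788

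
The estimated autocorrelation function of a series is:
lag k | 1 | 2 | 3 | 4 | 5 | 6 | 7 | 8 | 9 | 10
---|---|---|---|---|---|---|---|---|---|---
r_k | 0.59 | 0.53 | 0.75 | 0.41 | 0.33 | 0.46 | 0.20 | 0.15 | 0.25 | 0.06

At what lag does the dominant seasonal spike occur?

The largest autocorrelation is r_3 = 0.75; the remaining lags stay at or below 0.59. The elevated value at lag 1 (0.59), dropping to 0.53 at lag 2, reflects decaying short-term dependence rather than seasonality.
The dominant spike at lag 3 indicates a seasonal period of 3.

3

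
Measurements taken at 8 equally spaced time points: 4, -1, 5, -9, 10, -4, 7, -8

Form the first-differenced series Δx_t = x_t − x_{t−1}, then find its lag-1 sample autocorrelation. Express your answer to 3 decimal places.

-0.837

First differences Δx: -5, 6, -14, 19, -14, 11, -15
Mean of differences = -1.7143
Numerator Σ(Δx_t−Δx̄)(Δx_{t+1}−Δx̄) = -954.2245
Denominator Σ(Δx_t−Δx̄)² = 1139.4286
r_1(Δx) = -954.2245 / 1139.4286 = -0.837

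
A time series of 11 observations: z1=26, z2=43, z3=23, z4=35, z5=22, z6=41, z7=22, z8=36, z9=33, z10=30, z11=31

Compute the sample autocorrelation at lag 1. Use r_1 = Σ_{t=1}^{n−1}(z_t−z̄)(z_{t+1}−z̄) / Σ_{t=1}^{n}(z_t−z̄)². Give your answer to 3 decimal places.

-0.816

Mean z̄ = (26 + 43 + 23 + 35 + 22 + 41 + 22 + 36 + 33 + 30 + 31)/11 = 31.0909
Numerator Σ_{t=1}^{10}(z_t−z̄)(z_{t+1}−z̄) = -441.5537
Denominator Σ(z_t−z̄)² = 540.9091
r_1 = -441.5537 / 540.9091 = -0.816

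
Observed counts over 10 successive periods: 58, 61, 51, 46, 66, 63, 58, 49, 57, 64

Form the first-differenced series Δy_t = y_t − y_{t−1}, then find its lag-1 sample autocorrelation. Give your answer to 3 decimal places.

First differences Δy: 3, -10, -5, 20, -3, -5, -9, 8, 7
Mean of differences = 0.6667
Numerator Σ(Δy_t−Δȳ)(Δy_{t+1}−Δȳ) = -93.7778
Denominator Σ(Δy_t−Δȳ)² = 758.0000
r_1(Δy) = -93.7778 / 758.0000 = -0.124

-0.124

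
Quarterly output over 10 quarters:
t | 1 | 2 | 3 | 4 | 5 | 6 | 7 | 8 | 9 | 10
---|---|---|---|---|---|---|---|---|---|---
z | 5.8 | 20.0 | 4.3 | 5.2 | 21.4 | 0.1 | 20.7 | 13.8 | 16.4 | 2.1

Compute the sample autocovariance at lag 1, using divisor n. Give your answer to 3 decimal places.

-35.315

Mean z̄ = (5.8 + 20.0 + 4.3 + 5.2 + 21.4 + 0.1 + 20.7 + 13.8 + 16.4 + 2.1)/10 = 10.9800
Σ_{t=1}^{9}(z_t−z̄)(z_{t+1}−z̄) = -353.1524
γ_1 = -353.1524 / 10 = -35.315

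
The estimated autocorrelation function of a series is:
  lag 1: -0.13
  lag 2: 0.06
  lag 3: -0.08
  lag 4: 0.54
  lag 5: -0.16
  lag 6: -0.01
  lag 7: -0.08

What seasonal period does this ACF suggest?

The largest autocorrelation is r_4 = 0.54; the remaining lags stay at or below 0.06.
The dominant spike at lag 4 indicates a seasonal period of 4.

4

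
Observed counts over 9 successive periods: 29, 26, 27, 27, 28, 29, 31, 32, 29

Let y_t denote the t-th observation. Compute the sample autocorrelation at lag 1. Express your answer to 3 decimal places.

0.563

Mean ȳ = (29 + 26 + 27 + 27 + 28 + 29 + 31 + 32 + 29)/9 = 28.6667
Numerator Σ_{t=1}^{8}(y_t−ȳ)(y_{t+1}−ȳ) = 16.8889
Denominator Σ(y_t−ȳ)² = 30.0000
r_1 = 16.8889 / 30.0000 = 0.563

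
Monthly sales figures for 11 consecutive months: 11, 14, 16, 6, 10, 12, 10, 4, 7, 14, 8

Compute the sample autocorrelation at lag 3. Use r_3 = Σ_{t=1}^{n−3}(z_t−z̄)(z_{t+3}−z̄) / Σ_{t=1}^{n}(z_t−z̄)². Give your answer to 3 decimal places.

0.112

Mean z̄ = (11 + 14 + 16 + 6 + 10 + 12 + 10 + 4 + 7 + 14 + 8)/11 = 10.1818
Numerator Σ_{t=1}^{8}(z_t−z̄)(z_{t+3}−z̄) = 15.3554
Denominator Σ(z_t−z̄)² = 137.6364
r_3 = 15.3554 / 137.6364 = 0.112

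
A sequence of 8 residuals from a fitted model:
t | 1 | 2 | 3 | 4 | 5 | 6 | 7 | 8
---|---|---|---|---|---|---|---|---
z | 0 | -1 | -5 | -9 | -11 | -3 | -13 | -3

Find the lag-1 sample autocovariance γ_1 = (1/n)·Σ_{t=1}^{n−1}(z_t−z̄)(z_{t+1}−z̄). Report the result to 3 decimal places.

Mean z̄ = (0 − 1 − 5 − 9 − 11 − 3 − 13 − 3)/8 = -5.6250
Deviations: 5.6250, 4.6250, 0.6250, -3.3750, -5.3750, 2.6250, -7.3750, 2.6250
Σ_{t=1}^{7}(z_t−z̄)(z_{t+1}−z̄) = -7.8906
γ_1 = -7.8906 / 8 = -0.986

-0.986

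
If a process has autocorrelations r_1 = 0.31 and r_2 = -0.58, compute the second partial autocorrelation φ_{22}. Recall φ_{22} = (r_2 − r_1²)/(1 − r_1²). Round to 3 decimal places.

-0.748

φ_{22} = (r_2 − r_1²) / (1 − r_1²)
r_1² = (0.31)² = 0.0961
Numerator = -0.58 − 0.0961 = -0.6761; denominator = 1 − 0.0961 = 0.9039
φ_{22} = -0.6761 / 0.9039 = -0.748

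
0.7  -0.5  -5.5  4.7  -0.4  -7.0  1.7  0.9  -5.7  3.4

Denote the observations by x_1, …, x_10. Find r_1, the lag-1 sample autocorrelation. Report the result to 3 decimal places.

Mean x̄ = (0.7 − 0.5 − 5.5 + 4.7 − 0.4 − 7.0 + 1.7 + 0.9 − 5.7 + 3.4)/10 = -0.7700
Numerator Σ_{t=1}^{9}(x_t−x̄)(x_{t+1}−x̄) = -67.0889
Denominator Σ(x_t−x̄)² = 144.0610
r_1 = -67.0889 / 144.0610 = -0.466

-0.466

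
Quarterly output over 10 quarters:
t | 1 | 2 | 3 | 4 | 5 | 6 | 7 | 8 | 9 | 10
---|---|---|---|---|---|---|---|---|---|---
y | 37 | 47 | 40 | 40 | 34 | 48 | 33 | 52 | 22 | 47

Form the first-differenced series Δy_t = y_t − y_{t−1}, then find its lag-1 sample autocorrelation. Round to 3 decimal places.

First differences Δy: 10, -7, 0, -6, 14, -15, 19, -30, 25
Mean of differences = 1.1111
Numerator Σ(Δy_t−Δȳ)(Δy_{t+1}−Δȳ) = -1942.4568
Denominator Σ(Δy_t−Δȳ)² = 2480.8889
r_1(Δy) = -1942.4568 / 2480.8889 = -0.783

-0.783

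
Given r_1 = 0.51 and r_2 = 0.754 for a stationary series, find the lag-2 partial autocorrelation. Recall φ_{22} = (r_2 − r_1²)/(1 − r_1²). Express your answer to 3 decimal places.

φ_{22} = (r_2 − r_1²) / (1 − r_1²)
r_1² = (0.51)² = 0.2601
Numerator = 0.754 − 0.2601 = 0.4939; denominator = 1 − 0.2601 = 0.7399
φ_{22} = 0.4939 / 0.7399 = 0.668

0.668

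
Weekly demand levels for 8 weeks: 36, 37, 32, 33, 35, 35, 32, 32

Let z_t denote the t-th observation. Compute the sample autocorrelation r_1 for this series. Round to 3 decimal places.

0.143

Mean z̄ = (36 + 37 + 32 + 33 + 35 + 35 + 32 + 32)/8 = 34.0000
Deviations from mean: 2.0000, 3.0000, -2.0000, -1.0000, 1.0000, 1.0000, -2.0000, -2.0000
Σ(z_t−z̄)(z_{t+1}−z̄) = (6.0000) + (-6.0000) + (2.0000) + (-1.0000) + (1.0000) + (-2.0000) + (4.0000) = 4.0000
Denominator Σ(z_t−z̄)² = 28.0000
r_1 = 4.0000 / 28.0000 = 0.143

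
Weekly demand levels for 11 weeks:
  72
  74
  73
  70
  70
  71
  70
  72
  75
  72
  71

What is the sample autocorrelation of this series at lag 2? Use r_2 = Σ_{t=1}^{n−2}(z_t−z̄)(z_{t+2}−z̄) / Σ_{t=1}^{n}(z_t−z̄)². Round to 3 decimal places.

-0.348

Mean z̄ = (72 + 74 + 73 + 70 + 70 + 71 + 70 + 72 + 75 + 72 + 71)/11 = 71.8182
Numerator Σ_{t=1}^{9}(z_t−z̄)(z_{t+2}−z̄) = -9.6116
Denominator Σ(z_t−z̄)² = 27.6364
r_2 = -9.6116 / 27.6364 = -0.348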